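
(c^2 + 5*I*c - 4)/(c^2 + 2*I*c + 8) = (c + I)/(c - 2*I)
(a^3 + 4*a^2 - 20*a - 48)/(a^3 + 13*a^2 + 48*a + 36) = (a^2 - 2*a - 8)/(a^2 + 7*a + 6)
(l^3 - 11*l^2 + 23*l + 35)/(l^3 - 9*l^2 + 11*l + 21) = (l - 5)/(l - 3)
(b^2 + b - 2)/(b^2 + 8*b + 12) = (b - 1)/(b + 6)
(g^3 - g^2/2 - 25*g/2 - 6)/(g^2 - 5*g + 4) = (2*g^2 + 7*g + 3)/(2*(g - 1))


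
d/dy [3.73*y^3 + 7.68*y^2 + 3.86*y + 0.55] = 11.19*y^2 + 15.36*y + 3.86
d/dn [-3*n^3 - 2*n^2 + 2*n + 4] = -9*n^2 - 4*n + 2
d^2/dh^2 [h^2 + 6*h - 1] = 2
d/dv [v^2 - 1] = 2*v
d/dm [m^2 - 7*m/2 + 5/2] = 2*m - 7/2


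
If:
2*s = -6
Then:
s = -3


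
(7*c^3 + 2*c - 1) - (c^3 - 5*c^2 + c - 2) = 6*c^3 + 5*c^2 + c + 1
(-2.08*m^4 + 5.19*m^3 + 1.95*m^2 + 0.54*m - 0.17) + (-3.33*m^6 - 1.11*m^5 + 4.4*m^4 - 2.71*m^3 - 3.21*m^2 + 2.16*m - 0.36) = -3.33*m^6 - 1.11*m^5 + 2.32*m^4 + 2.48*m^3 - 1.26*m^2 + 2.7*m - 0.53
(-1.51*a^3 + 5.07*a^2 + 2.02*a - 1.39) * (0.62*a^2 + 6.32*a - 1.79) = -0.9362*a^5 - 6.3998*a^4 + 35.9977*a^3 + 2.8293*a^2 - 12.4006*a + 2.4881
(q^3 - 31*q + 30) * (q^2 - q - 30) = q^5 - q^4 - 61*q^3 + 61*q^2 + 900*q - 900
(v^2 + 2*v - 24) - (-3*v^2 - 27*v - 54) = 4*v^2 + 29*v + 30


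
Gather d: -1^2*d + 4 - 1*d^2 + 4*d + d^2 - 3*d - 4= 0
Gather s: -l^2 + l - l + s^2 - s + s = -l^2 + s^2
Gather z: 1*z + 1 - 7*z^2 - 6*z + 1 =-7*z^2 - 5*z + 2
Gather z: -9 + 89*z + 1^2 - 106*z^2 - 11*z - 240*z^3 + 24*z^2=-240*z^3 - 82*z^2 + 78*z - 8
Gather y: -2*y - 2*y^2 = -2*y^2 - 2*y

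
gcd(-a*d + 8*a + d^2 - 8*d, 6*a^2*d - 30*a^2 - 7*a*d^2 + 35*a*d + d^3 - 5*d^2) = a - d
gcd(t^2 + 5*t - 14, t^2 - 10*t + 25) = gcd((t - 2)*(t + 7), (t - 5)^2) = 1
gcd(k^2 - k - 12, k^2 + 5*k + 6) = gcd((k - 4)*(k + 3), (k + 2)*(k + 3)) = k + 3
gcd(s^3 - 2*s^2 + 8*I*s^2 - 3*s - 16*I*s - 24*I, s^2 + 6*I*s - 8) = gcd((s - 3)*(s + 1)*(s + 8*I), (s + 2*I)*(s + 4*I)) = 1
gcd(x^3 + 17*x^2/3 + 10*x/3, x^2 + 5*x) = x^2 + 5*x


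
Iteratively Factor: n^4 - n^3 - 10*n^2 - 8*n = (n + 1)*(n^3 - 2*n^2 - 8*n) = n*(n + 1)*(n^2 - 2*n - 8) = n*(n - 4)*(n + 1)*(n + 2)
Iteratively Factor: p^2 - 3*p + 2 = (p - 2)*(p - 1)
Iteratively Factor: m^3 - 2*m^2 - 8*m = (m)*(m^2 - 2*m - 8) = m*(m + 2)*(m - 4)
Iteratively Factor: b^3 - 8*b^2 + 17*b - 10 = (b - 1)*(b^2 - 7*b + 10) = (b - 5)*(b - 1)*(b - 2)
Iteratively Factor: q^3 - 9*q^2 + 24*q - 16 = (q - 4)*(q^2 - 5*q + 4) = (q - 4)^2*(q - 1)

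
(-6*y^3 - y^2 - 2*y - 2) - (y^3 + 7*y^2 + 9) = -7*y^3 - 8*y^2 - 2*y - 11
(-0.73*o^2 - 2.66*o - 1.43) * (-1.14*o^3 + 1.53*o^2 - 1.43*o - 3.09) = 0.8322*o^5 + 1.9155*o^4 - 1.3957*o^3 + 3.8716*o^2 + 10.2643*o + 4.4187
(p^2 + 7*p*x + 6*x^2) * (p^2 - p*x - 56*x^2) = p^4 + 6*p^3*x - 57*p^2*x^2 - 398*p*x^3 - 336*x^4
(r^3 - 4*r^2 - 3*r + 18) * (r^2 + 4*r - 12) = r^5 - 31*r^3 + 54*r^2 + 108*r - 216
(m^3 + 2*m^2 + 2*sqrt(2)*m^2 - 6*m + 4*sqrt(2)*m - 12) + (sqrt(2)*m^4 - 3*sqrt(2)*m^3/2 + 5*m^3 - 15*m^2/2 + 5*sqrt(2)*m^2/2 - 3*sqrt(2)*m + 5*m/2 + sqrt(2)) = sqrt(2)*m^4 - 3*sqrt(2)*m^3/2 + 6*m^3 - 11*m^2/2 + 9*sqrt(2)*m^2/2 - 7*m/2 + sqrt(2)*m - 12 + sqrt(2)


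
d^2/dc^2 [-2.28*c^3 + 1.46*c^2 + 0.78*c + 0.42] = 2.92 - 13.68*c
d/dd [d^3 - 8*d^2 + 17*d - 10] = 3*d^2 - 16*d + 17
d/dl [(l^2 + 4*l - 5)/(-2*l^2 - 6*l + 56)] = (l^2 + 46*l + 97)/(2*(l^4 + 6*l^3 - 47*l^2 - 168*l + 784))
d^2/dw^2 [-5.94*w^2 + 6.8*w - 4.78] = -11.8800000000000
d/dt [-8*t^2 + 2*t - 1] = 2 - 16*t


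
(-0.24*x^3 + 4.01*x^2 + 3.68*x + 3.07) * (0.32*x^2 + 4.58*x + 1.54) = -0.0768*x^5 + 0.184*x^4 + 19.1738*x^3 + 24.0122*x^2 + 19.7278*x + 4.7278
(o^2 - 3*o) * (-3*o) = -3*o^3 + 9*o^2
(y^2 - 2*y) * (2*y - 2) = 2*y^3 - 6*y^2 + 4*y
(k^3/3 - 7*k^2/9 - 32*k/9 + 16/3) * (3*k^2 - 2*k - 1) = k^5 - 3*k^4 - 85*k^3/9 + 215*k^2/9 - 64*k/9 - 16/3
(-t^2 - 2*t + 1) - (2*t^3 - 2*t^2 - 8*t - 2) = -2*t^3 + t^2 + 6*t + 3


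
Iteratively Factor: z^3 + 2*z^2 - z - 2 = (z + 1)*(z^2 + z - 2) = (z + 1)*(z + 2)*(z - 1)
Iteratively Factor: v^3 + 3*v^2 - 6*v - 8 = (v + 1)*(v^2 + 2*v - 8) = (v + 1)*(v + 4)*(v - 2)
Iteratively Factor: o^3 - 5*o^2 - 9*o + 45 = (o - 3)*(o^2 - 2*o - 15) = (o - 3)*(o + 3)*(o - 5)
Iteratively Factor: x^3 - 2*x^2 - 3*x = (x)*(x^2 - 2*x - 3) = x*(x - 3)*(x + 1)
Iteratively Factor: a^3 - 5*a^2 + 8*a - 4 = (a - 2)*(a^2 - 3*a + 2) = (a - 2)*(a - 1)*(a - 2)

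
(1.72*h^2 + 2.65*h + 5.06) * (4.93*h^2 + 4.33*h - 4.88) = 8.4796*h^4 + 20.5121*h^3 + 28.0267*h^2 + 8.9778*h - 24.6928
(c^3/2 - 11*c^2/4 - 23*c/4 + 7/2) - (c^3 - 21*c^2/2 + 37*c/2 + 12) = -c^3/2 + 31*c^2/4 - 97*c/4 - 17/2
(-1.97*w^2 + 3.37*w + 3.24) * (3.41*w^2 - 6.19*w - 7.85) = -6.7177*w^4 + 23.686*w^3 + 5.6526*w^2 - 46.5101*w - 25.434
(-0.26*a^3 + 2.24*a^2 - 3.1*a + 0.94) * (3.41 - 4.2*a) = 1.092*a^4 - 10.2946*a^3 + 20.6584*a^2 - 14.519*a + 3.2054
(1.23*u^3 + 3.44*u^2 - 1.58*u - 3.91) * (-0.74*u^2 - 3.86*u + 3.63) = -0.9102*u^5 - 7.2934*u^4 - 7.6443*u^3 + 21.4794*u^2 + 9.3572*u - 14.1933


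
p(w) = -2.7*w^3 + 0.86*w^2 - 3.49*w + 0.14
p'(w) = -8.1*w^2 + 1.72*w - 3.49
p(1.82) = -19.64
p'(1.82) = -27.19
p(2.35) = -38.35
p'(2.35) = -44.18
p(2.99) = -74.78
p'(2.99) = -70.76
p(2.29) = -35.77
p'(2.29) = -42.03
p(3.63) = -130.34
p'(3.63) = -103.98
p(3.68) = -135.61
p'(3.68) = -106.85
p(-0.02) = 0.21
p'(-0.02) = -3.53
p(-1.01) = 7.32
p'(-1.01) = -13.49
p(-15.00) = 9358.49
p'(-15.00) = -1851.79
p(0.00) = 0.14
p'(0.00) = -3.49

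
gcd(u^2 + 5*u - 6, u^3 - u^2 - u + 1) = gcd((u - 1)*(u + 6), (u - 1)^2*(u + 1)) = u - 1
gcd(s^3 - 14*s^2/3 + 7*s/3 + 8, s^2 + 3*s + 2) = s + 1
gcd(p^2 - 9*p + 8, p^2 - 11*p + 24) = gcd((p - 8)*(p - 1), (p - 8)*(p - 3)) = p - 8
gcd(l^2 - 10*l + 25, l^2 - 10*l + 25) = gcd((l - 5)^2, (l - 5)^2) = l^2 - 10*l + 25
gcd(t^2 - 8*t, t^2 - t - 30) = 1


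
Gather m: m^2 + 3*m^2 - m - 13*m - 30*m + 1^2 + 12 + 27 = 4*m^2 - 44*m + 40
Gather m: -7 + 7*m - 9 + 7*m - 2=14*m - 18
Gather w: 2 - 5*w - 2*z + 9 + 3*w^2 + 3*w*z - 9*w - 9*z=3*w^2 + w*(3*z - 14) - 11*z + 11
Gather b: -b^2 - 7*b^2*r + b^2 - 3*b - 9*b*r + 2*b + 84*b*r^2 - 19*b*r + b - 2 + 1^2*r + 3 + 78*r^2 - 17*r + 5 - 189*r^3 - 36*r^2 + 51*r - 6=-7*b^2*r + b*(84*r^2 - 28*r) - 189*r^3 + 42*r^2 + 35*r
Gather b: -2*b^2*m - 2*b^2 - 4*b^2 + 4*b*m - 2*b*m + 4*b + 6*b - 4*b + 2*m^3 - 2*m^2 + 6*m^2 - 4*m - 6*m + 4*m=b^2*(-2*m - 6) + b*(2*m + 6) + 2*m^3 + 4*m^2 - 6*m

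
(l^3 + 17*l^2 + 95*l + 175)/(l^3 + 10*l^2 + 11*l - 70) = (l + 5)/(l - 2)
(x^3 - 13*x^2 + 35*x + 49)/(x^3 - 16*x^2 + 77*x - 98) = (x + 1)/(x - 2)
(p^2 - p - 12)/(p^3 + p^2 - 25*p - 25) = (p^2 - p - 12)/(p^3 + p^2 - 25*p - 25)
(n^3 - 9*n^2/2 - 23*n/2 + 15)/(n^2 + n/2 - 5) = (n^2 - 7*n + 6)/(n - 2)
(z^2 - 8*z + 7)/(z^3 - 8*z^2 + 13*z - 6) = (z - 7)/(z^2 - 7*z + 6)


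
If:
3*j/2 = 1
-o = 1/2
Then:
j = 2/3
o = -1/2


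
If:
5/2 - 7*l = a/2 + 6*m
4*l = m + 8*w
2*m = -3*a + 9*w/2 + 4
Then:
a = 503*w/178 + 104/89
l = 535*w/356 + 11/178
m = 22/89 - 177*w/89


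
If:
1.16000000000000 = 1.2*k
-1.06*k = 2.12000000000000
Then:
No Solution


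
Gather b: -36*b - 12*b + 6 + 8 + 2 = 16 - 48*b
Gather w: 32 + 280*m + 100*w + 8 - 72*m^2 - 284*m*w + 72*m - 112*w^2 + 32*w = -72*m^2 + 352*m - 112*w^2 + w*(132 - 284*m) + 40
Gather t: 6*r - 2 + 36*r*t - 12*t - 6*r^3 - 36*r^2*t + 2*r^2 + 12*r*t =-6*r^3 + 2*r^2 + 6*r + t*(-36*r^2 + 48*r - 12) - 2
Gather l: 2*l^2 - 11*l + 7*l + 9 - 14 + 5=2*l^2 - 4*l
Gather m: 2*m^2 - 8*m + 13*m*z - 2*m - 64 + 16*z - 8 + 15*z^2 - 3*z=2*m^2 + m*(13*z - 10) + 15*z^2 + 13*z - 72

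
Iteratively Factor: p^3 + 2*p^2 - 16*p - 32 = (p + 4)*(p^2 - 2*p - 8) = (p - 4)*(p + 4)*(p + 2)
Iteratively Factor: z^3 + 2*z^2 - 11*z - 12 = (z + 1)*(z^2 + z - 12) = (z + 1)*(z + 4)*(z - 3)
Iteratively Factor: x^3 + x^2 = (x)*(x^2 + x) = x*(x + 1)*(x)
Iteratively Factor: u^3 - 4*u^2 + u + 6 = (u - 3)*(u^2 - u - 2) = (u - 3)*(u + 1)*(u - 2)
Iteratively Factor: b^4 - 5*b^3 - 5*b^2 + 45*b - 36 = (b - 1)*(b^3 - 4*b^2 - 9*b + 36) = (b - 4)*(b - 1)*(b^2 - 9) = (b - 4)*(b - 3)*(b - 1)*(b + 3)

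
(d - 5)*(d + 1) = d^2 - 4*d - 5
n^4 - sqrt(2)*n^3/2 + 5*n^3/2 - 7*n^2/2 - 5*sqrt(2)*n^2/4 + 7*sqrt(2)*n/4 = n*(n - 1)*(n + 7/2)*(n - sqrt(2)/2)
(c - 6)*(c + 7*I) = c^2 - 6*c + 7*I*c - 42*I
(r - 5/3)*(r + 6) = r^2 + 13*r/3 - 10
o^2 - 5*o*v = o*(o - 5*v)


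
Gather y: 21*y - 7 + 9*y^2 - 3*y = 9*y^2 + 18*y - 7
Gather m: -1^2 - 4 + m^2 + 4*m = m^2 + 4*m - 5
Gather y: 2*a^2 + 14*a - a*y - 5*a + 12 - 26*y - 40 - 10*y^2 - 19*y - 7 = 2*a^2 + 9*a - 10*y^2 + y*(-a - 45) - 35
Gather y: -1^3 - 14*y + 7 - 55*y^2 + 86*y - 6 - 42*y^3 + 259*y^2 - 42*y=-42*y^3 + 204*y^2 + 30*y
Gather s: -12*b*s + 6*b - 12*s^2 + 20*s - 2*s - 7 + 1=6*b - 12*s^2 + s*(18 - 12*b) - 6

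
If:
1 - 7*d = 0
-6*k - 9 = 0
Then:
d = 1/7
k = -3/2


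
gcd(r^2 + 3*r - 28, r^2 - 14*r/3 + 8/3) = r - 4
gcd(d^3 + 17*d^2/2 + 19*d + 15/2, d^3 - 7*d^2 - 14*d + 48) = d + 3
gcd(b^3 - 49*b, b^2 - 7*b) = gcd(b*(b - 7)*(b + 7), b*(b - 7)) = b^2 - 7*b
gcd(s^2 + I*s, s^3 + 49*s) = s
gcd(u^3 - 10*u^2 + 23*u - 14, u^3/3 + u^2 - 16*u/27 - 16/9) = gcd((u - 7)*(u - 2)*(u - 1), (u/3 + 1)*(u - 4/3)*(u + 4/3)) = 1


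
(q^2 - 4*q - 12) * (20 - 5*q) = -5*q^3 + 40*q^2 - 20*q - 240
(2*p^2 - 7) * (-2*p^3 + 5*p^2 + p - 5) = -4*p^5 + 10*p^4 + 16*p^3 - 45*p^2 - 7*p + 35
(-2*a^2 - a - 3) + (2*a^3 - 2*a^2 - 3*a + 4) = 2*a^3 - 4*a^2 - 4*a + 1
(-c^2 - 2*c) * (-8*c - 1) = 8*c^3 + 17*c^2 + 2*c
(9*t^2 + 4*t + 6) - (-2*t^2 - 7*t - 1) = 11*t^2 + 11*t + 7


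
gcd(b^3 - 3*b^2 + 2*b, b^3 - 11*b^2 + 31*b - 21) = b - 1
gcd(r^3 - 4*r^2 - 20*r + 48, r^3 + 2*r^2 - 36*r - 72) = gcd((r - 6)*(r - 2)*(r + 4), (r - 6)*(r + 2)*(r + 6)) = r - 6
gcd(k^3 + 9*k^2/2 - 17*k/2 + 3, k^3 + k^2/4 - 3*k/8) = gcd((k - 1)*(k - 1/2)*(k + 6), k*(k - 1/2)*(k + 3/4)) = k - 1/2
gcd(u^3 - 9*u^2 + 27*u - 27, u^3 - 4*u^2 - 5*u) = 1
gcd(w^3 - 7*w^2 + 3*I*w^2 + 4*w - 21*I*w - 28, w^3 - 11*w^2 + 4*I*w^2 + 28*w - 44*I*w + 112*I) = w^2 + w*(-7 + 4*I) - 28*I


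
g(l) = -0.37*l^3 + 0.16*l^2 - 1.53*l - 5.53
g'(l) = -1.11*l^2 + 0.32*l - 1.53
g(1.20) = -7.77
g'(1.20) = -2.74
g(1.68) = -9.40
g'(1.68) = -4.13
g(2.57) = -14.69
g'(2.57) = -8.04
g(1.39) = -8.34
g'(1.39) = -3.23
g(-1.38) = -2.14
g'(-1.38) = -4.09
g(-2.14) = 2.10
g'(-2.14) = -7.30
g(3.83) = -29.83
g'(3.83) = -16.59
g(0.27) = -5.94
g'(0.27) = -1.52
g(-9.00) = 290.93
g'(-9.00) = -94.32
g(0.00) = -5.53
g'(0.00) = -1.53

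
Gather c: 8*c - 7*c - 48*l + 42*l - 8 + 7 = c - 6*l - 1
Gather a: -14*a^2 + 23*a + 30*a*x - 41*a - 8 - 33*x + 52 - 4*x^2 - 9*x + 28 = -14*a^2 + a*(30*x - 18) - 4*x^2 - 42*x + 72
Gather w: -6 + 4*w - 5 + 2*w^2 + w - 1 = 2*w^2 + 5*w - 12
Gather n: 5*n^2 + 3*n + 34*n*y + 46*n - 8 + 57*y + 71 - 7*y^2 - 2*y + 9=5*n^2 + n*(34*y + 49) - 7*y^2 + 55*y + 72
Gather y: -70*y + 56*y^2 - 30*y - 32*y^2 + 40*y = 24*y^2 - 60*y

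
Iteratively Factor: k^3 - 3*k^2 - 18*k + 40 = (k - 5)*(k^2 + 2*k - 8) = (k - 5)*(k + 4)*(k - 2)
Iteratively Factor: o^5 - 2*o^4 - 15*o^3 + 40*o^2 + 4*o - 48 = (o + 1)*(o^4 - 3*o^3 - 12*o^2 + 52*o - 48) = (o + 1)*(o + 4)*(o^3 - 7*o^2 + 16*o - 12) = (o - 3)*(o + 1)*(o + 4)*(o^2 - 4*o + 4) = (o - 3)*(o - 2)*(o + 1)*(o + 4)*(o - 2)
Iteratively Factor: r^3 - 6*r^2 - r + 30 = (r - 5)*(r^2 - r - 6) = (r - 5)*(r - 3)*(r + 2)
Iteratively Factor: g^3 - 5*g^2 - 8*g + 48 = (g - 4)*(g^2 - g - 12) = (g - 4)^2*(g + 3)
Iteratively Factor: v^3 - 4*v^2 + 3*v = (v - 1)*(v^2 - 3*v) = v*(v - 1)*(v - 3)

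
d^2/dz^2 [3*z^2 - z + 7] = 6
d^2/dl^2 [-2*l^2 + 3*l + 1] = -4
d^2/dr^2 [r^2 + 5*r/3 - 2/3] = 2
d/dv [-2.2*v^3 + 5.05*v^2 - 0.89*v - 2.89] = -6.6*v^2 + 10.1*v - 0.89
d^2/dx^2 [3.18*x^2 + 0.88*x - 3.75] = 6.36000000000000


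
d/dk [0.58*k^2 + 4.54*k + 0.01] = 1.16*k + 4.54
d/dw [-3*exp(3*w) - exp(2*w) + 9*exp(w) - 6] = (-9*exp(2*w) - 2*exp(w) + 9)*exp(w)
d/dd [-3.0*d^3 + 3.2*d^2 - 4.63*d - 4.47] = -9.0*d^2 + 6.4*d - 4.63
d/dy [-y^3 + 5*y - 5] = 5 - 3*y^2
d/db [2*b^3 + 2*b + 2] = 6*b^2 + 2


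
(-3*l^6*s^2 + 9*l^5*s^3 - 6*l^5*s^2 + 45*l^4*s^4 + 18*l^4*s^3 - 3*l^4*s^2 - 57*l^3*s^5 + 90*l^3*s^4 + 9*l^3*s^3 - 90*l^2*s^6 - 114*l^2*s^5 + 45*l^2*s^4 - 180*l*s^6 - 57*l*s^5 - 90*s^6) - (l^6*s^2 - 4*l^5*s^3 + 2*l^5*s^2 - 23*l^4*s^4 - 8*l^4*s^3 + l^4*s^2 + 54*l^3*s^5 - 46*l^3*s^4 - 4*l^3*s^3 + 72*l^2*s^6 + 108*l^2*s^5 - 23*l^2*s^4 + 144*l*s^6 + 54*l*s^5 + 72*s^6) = -4*l^6*s^2 + 13*l^5*s^3 - 8*l^5*s^2 + 68*l^4*s^4 + 26*l^4*s^3 - 4*l^4*s^2 - 111*l^3*s^5 + 136*l^3*s^4 + 13*l^3*s^3 - 162*l^2*s^6 - 222*l^2*s^5 + 68*l^2*s^4 - 324*l*s^6 - 111*l*s^5 - 162*s^6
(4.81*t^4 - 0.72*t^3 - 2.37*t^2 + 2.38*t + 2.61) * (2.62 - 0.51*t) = -2.4531*t^5 + 12.9694*t^4 - 0.6777*t^3 - 7.4232*t^2 + 4.9045*t + 6.8382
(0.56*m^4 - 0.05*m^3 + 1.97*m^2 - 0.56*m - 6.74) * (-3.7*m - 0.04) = -2.072*m^5 + 0.1626*m^4 - 7.287*m^3 + 1.9932*m^2 + 24.9604*m + 0.2696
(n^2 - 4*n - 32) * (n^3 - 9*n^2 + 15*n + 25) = n^5 - 13*n^4 + 19*n^3 + 253*n^2 - 580*n - 800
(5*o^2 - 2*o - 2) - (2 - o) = 5*o^2 - o - 4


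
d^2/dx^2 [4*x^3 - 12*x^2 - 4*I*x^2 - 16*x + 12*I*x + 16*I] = 24*x - 24 - 8*I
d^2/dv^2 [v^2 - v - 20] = 2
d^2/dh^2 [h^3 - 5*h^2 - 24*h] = 6*h - 10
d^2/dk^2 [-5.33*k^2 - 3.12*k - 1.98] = -10.6600000000000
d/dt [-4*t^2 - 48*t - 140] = -8*t - 48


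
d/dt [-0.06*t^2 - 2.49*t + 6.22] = -0.12*t - 2.49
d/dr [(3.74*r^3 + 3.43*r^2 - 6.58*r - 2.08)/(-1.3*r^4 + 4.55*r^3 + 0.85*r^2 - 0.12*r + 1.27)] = (4.862*r^6 + 8.91800000000001*r^5 - 38.0895*r^4 + 48.1644*r^3 + 47.8228*r^2 + 12.2482*r - 8.6062)/(1.69*r^8 - 11.83*r^7 + 18.4925*r^6 + 8.047*r^5 - 3.6715*r^4 + 11.353*r^3 + 2.1734*r^2 - 0.3048*r + 1.6129)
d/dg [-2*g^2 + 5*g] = 5 - 4*g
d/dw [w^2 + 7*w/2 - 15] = 2*w + 7/2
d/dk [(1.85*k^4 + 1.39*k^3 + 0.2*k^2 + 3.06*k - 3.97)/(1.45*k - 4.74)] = (8.0475*k^4 - 31.045*k^3 - 19.4758*k^2 - 1.896*k - 8.7479)/(2.1025*k^2 - 13.746*k + 22.4676)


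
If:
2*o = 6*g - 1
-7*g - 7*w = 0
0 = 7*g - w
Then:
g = 0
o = -1/2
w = 0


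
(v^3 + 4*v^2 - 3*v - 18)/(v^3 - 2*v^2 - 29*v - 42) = (v^2 + v - 6)/(v^2 - 5*v - 14)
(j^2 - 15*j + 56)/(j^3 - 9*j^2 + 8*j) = (j - 7)/(j*(j - 1))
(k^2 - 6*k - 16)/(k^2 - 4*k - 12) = (k - 8)/(k - 6)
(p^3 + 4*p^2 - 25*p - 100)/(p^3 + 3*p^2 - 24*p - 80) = (p + 5)/(p + 4)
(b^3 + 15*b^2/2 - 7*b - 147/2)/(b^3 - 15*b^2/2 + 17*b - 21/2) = (2*b^2 + 21*b + 49)/(2*b^2 - 9*b + 7)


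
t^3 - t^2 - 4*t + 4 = (t - 2)*(t - 1)*(t + 2)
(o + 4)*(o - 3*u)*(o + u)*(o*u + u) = o^4*u - 2*o^3*u^2 + 5*o^3*u - 3*o^2*u^3 - 10*o^2*u^2 + 4*o^2*u - 15*o*u^3 - 8*o*u^2 - 12*u^3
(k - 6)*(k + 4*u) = k^2 + 4*k*u - 6*k - 24*u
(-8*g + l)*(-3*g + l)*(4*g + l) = 96*g^3 - 20*g^2*l - 7*g*l^2 + l^3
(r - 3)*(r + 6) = r^2 + 3*r - 18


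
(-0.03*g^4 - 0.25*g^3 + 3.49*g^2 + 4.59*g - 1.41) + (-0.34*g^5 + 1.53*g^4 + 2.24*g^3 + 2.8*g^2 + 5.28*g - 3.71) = -0.34*g^5 + 1.5*g^4 + 1.99*g^3 + 6.29*g^2 + 9.87*g - 5.12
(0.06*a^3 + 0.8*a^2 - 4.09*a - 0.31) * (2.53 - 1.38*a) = -0.0828*a^4 - 0.9522*a^3 + 7.6682*a^2 - 9.9199*a - 0.7843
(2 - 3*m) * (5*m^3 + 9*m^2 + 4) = -15*m^4 - 17*m^3 + 18*m^2 - 12*m + 8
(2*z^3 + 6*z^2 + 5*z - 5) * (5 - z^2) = -2*z^5 - 6*z^4 + 5*z^3 + 35*z^2 + 25*z - 25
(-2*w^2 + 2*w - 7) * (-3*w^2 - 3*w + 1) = 6*w^4 + 13*w^2 + 23*w - 7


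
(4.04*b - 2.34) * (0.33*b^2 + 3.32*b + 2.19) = 1.3332*b^3 + 12.6406*b^2 + 1.0788*b - 5.1246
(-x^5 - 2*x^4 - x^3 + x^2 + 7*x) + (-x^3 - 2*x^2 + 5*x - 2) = -x^5 - 2*x^4 - 2*x^3 - x^2 + 12*x - 2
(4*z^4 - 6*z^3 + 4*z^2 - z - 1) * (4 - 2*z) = -8*z^5 + 28*z^4 - 32*z^3 + 18*z^2 - 2*z - 4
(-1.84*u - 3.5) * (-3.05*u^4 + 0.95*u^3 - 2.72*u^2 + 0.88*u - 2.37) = 5.612*u^5 + 8.927*u^4 + 1.6798*u^3 + 7.9008*u^2 + 1.2808*u + 8.295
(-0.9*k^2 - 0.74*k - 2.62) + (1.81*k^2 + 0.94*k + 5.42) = 0.91*k^2 + 0.2*k + 2.8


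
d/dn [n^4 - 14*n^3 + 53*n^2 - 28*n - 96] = 4*n^3 - 42*n^2 + 106*n - 28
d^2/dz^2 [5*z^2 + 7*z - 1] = 10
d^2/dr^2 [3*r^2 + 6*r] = 6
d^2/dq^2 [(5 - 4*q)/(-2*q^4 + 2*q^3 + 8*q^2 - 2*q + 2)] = (-(4*q - 5)*(4*q^3 - 3*q^2 - 8*q + 1)^2 + (-16*q^3 + 12*q^2 + 32*q + (4*q - 5)*(-6*q^2 + 3*q + 4) - 4)*(-q^4 + q^3 + 4*q^2 - q + 1))/(-q^4 + q^3 + 4*q^2 - q + 1)^3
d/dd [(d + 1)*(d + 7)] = 2*d + 8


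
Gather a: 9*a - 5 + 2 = 9*a - 3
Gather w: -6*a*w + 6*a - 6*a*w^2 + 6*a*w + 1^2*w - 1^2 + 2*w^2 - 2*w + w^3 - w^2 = 6*a + w^3 + w^2*(1 - 6*a) - w - 1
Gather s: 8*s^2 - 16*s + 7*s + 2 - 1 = 8*s^2 - 9*s + 1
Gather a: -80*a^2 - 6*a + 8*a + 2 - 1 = -80*a^2 + 2*a + 1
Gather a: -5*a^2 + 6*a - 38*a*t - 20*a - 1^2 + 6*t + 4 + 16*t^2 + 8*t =-5*a^2 + a*(-38*t - 14) + 16*t^2 + 14*t + 3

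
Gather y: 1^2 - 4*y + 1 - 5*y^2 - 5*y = -5*y^2 - 9*y + 2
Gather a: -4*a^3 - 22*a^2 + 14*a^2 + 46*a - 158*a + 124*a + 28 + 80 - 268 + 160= -4*a^3 - 8*a^2 + 12*a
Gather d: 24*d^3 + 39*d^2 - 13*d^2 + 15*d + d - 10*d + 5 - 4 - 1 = 24*d^3 + 26*d^2 + 6*d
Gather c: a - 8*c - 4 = a - 8*c - 4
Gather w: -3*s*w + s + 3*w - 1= s + w*(3 - 3*s) - 1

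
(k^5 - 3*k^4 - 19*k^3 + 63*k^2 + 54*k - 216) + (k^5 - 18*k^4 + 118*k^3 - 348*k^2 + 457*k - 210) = 2*k^5 - 21*k^4 + 99*k^3 - 285*k^2 + 511*k - 426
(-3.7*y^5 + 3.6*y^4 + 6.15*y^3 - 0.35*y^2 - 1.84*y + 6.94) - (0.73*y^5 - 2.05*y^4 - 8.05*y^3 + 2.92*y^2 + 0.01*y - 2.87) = -4.43*y^5 + 5.65*y^4 + 14.2*y^3 - 3.27*y^2 - 1.85*y + 9.81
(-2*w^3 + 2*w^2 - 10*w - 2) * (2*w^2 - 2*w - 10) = -4*w^5 + 8*w^4 - 4*w^3 - 4*w^2 + 104*w + 20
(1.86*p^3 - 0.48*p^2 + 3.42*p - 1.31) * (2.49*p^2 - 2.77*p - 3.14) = 4.6314*p^5 - 6.3474*p^4 + 4.005*p^3 - 11.2281*p^2 - 7.1101*p + 4.1134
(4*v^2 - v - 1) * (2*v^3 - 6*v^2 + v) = 8*v^5 - 26*v^4 + 8*v^3 + 5*v^2 - v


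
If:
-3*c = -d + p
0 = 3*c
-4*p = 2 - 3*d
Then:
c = 0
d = -2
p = -2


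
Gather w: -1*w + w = 0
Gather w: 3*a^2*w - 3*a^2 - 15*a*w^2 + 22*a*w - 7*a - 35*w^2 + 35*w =-3*a^2 - 7*a + w^2*(-15*a - 35) + w*(3*a^2 + 22*a + 35)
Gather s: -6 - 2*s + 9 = 3 - 2*s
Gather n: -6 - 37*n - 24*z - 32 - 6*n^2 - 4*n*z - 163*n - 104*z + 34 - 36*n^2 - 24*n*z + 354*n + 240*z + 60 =-42*n^2 + n*(154 - 28*z) + 112*z + 56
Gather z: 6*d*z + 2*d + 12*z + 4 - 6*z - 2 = 2*d + z*(6*d + 6) + 2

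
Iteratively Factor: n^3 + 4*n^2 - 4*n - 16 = (n - 2)*(n^2 + 6*n + 8) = (n - 2)*(n + 2)*(n + 4)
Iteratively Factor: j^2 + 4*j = (j)*(j + 4)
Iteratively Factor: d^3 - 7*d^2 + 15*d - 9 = (d - 1)*(d^2 - 6*d + 9) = (d - 3)*(d - 1)*(d - 3)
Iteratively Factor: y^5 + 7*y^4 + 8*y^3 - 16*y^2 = (y + 4)*(y^4 + 3*y^3 - 4*y^2) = y*(y + 4)*(y^3 + 3*y^2 - 4*y) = y*(y + 4)^2*(y^2 - y) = y^2*(y + 4)^2*(y - 1)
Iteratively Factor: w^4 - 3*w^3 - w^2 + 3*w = (w - 3)*(w^3 - w) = w*(w - 3)*(w^2 - 1) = w*(w - 3)*(w + 1)*(w - 1)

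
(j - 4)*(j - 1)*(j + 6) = j^3 + j^2 - 26*j + 24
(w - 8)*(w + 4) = w^2 - 4*w - 32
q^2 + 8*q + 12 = (q + 2)*(q + 6)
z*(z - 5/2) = z^2 - 5*z/2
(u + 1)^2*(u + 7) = u^3 + 9*u^2 + 15*u + 7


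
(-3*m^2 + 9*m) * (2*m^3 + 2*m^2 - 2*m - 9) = -6*m^5 + 12*m^4 + 24*m^3 + 9*m^2 - 81*m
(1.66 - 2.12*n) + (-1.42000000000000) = 0.24 - 2.12*n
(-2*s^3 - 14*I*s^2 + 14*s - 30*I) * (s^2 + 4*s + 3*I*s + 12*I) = -2*s^5 - 8*s^4 - 20*I*s^4 + 56*s^3 - 80*I*s^3 + 224*s^2 + 12*I*s^2 + 90*s + 48*I*s + 360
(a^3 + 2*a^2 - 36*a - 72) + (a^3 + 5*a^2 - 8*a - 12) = 2*a^3 + 7*a^2 - 44*a - 84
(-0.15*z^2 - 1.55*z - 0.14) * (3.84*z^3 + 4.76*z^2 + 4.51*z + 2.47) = -0.576*z^5 - 6.666*z^4 - 8.5921*z^3 - 8.0274*z^2 - 4.4599*z - 0.3458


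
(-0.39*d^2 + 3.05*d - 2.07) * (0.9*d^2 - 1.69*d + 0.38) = -0.351*d^4 + 3.4041*d^3 - 7.1657*d^2 + 4.6573*d - 0.7866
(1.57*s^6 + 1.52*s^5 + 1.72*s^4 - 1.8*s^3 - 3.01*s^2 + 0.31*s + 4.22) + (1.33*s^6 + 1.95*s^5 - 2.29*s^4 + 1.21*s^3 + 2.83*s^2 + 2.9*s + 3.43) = 2.9*s^6 + 3.47*s^5 - 0.57*s^4 - 0.59*s^3 - 0.18*s^2 + 3.21*s + 7.65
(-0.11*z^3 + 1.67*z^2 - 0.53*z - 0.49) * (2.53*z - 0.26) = -0.2783*z^4 + 4.2537*z^3 - 1.7751*z^2 - 1.1019*z + 0.1274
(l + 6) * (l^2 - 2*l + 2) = l^3 + 4*l^2 - 10*l + 12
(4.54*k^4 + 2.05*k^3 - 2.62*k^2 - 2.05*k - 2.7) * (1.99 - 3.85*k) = -17.479*k^5 + 1.1421*k^4 + 14.1665*k^3 + 2.6787*k^2 + 6.3155*k - 5.373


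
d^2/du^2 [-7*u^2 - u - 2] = -14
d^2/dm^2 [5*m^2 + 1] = 10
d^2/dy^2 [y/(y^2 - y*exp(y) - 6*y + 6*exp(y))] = (2*y*(y*exp(y) - 2*y - 5*exp(y) + 6)^2 + (y^2 - y*exp(y) - 6*y + 6*exp(y))*(-y*(-y*exp(y) + 4*exp(y) + 2) + 2*y*exp(y) - 4*y - 10*exp(y) + 12))/(y^2 - y*exp(y) - 6*y + 6*exp(y))^3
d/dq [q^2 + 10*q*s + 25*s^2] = 2*q + 10*s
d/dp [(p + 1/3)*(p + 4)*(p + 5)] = 3*p^2 + 56*p/3 + 23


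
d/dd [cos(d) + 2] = -sin(d)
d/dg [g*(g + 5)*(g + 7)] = 3*g^2 + 24*g + 35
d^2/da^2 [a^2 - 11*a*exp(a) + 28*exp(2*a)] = -11*a*exp(a) + 112*exp(2*a) - 22*exp(a) + 2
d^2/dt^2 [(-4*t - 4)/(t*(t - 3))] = 8*(-t^3 - 3*t^2 + 9*t - 9)/(t^3*(t^3 - 9*t^2 + 27*t - 27))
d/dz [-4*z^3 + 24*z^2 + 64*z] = -12*z^2 + 48*z + 64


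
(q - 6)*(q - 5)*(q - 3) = q^3 - 14*q^2 + 63*q - 90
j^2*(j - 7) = j^3 - 7*j^2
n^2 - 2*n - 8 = (n - 4)*(n + 2)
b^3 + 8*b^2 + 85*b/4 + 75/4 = (b + 5/2)^2*(b + 3)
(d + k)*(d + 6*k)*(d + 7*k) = d^3 + 14*d^2*k + 55*d*k^2 + 42*k^3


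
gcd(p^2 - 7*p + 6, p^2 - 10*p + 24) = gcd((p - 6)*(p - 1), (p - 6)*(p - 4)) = p - 6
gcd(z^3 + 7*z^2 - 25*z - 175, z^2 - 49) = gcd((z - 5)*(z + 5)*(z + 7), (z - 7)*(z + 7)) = z + 7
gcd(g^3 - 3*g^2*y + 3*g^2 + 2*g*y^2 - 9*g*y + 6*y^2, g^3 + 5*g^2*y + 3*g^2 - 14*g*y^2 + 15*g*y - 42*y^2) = -g^2 + 2*g*y - 3*g + 6*y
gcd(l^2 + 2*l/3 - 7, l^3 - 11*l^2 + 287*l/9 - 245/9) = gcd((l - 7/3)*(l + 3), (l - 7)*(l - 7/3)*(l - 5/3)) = l - 7/3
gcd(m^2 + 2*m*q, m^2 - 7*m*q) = m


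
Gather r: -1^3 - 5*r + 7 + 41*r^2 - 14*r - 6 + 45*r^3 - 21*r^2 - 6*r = 45*r^3 + 20*r^2 - 25*r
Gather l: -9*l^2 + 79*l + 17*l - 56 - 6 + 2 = -9*l^2 + 96*l - 60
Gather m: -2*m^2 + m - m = -2*m^2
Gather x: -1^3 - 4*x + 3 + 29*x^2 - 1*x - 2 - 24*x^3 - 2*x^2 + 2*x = -24*x^3 + 27*x^2 - 3*x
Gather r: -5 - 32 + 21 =-16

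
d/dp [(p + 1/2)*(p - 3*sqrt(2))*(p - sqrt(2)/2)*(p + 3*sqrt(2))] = 4*p^3 - 3*sqrt(2)*p^2/2 + 3*p^2/2 - 36*p - sqrt(2)*p/2 - 9 + 9*sqrt(2)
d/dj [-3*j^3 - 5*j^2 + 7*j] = -9*j^2 - 10*j + 7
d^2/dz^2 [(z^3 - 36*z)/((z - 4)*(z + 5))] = 30*(-z^3 - 4*z^2 - 64*z - 48)/(z^6 + 3*z^5 - 57*z^4 - 119*z^3 + 1140*z^2 + 1200*z - 8000)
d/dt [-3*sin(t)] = -3*cos(t)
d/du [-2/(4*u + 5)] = 8/(4*u + 5)^2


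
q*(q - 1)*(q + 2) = q^3 + q^2 - 2*q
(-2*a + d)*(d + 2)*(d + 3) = -2*a*d^2 - 10*a*d - 12*a + d^3 + 5*d^2 + 6*d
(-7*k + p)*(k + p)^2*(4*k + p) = -28*k^4 - 59*k^3*p - 33*k^2*p^2 - k*p^3 + p^4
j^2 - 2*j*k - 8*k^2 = (j - 4*k)*(j + 2*k)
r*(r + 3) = r^2 + 3*r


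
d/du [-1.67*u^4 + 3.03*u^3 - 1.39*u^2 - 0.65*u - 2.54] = -6.68*u^3 + 9.09*u^2 - 2.78*u - 0.65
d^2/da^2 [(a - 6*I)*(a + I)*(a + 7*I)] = 6*a + 4*I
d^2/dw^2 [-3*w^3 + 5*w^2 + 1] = 10 - 18*w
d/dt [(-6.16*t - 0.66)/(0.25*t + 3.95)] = (-6.04175*t - 95.45965)/(0.25*t + 3.95)^3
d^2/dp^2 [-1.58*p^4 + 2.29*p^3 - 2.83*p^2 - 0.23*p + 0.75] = -18.96*p^2 + 13.74*p - 5.66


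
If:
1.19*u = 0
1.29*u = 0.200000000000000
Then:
No Solution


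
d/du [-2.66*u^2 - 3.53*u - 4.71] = -5.32*u - 3.53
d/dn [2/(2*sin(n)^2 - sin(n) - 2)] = 2*(1 - 4*sin(n))*cos(n)/(sin(n) + cos(2*n) + 1)^2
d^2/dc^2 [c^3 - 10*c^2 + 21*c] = 6*c - 20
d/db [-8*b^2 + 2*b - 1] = 2 - 16*b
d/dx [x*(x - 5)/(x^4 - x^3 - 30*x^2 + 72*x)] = 2*(-x^3 + 8*x^2 - 5*x - 39)/(x^6 - 2*x^5 - 59*x^4 + 204*x^3 + 756*x^2 - 4320*x + 5184)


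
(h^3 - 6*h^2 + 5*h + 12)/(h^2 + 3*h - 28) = (h^2 - 2*h - 3)/(h + 7)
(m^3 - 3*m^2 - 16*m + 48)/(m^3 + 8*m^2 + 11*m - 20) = (m^2 - 7*m + 12)/(m^2 + 4*m - 5)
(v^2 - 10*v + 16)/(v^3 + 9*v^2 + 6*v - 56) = (v - 8)/(v^2 + 11*v + 28)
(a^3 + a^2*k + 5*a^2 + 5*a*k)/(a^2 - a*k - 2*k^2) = a*(a + 5)/(a - 2*k)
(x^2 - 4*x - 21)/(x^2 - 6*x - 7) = (x + 3)/(x + 1)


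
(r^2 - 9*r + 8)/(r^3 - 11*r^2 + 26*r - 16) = 1/(r - 2)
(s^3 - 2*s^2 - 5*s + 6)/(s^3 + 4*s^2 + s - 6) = (s - 3)/(s + 3)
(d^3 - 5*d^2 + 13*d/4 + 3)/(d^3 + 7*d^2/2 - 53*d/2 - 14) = (d - 3/2)/(d + 7)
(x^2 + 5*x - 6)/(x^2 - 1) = (x + 6)/(x + 1)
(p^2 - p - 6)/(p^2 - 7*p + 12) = (p + 2)/(p - 4)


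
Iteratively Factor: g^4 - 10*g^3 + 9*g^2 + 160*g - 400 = (g - 5)*(g^3 - 5*g^2 - 16*g + 80) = (g - 5)*(g + 4)*(g^2 - 9*g + 20) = (g - 5)*(g - 4)*(g + 4)*(g - 5)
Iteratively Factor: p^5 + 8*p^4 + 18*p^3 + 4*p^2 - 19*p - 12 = (p + 3)*(p^4 + 5*p^3 + 3*p^2 - 5*p - 4) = (p + 3)*(p + 4)*(p^3 + p^2 - p - 1) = (p - 1)*(p + 3)*(p + 4)*(p^2 + 2*p + 1) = (p - 1)*(p + 1)*(p + 3)*(p + 4)*(p + 1)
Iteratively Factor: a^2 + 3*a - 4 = (a + 4)*(a - 1)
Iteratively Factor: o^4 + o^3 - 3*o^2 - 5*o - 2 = (o + 1)*(o^3 - 3*o - 2) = (o + 1)^2*(o^2 - o - 2) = (o - 2)*(o + 1)^2*(o + 1)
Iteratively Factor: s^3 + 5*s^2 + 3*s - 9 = (s - 1)*(s^2 + 6*s + 9) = (s - 1)*(s + 3)*(s + 3)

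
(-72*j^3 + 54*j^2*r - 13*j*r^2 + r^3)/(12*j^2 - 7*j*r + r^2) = -6*j + r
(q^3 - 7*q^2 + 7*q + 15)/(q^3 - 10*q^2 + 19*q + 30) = (q - 3)/(q - 6)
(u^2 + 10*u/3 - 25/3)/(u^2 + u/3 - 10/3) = (u + 5)/(u + 2)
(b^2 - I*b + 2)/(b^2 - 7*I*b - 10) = (b + I)/(b - 5*I)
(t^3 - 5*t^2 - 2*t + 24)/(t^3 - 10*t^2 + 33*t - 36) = (t + 2)/(t - 3)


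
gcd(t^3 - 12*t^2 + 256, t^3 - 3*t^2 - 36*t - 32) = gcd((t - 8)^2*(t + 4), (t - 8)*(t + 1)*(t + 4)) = t^2 - 4*t - 32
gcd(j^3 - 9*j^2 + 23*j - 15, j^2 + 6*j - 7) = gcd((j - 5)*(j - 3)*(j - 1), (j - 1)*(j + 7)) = j - 1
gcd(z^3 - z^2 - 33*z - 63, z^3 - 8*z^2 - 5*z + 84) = z^2 - 4*z - 21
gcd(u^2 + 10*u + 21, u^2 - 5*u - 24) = u + 3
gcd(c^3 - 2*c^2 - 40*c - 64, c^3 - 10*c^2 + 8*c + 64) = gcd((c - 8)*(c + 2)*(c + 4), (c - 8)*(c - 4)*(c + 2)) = c^2 - 6*c - 16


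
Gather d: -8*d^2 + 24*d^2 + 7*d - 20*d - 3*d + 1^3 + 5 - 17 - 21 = 16*d^2 - 16*d - 32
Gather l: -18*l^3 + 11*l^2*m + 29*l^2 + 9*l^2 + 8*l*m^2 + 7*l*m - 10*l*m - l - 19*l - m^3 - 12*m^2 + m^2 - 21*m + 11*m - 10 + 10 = -18*l^3 + l^2*(11*m + 38) + l*(8*m^2 - 3*m - 20) - m^3 - 11*m^2 - 10*m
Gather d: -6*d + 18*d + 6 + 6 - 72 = 12*d - 60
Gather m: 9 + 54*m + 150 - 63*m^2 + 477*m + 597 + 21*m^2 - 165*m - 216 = -42*m^2 + 366*m + 540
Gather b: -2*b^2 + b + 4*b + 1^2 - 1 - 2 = -2*b^2 + 5*b - 2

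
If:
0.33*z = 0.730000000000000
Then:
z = 2.21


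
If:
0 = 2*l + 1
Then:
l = -1/2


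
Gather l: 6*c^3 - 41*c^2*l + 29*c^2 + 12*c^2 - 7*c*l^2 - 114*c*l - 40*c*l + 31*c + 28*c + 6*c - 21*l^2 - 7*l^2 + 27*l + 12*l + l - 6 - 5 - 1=6*c^3 + 41*c^2 + 65*c + l^2*(-7*c - 28) + l*(-41*c^2 - 154*c + 40) - 12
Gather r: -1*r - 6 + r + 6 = 0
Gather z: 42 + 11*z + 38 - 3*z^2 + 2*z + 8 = -3*z^2 + 13*z + 88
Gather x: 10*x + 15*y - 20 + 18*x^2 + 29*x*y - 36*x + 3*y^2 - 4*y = 18*x^2 + x*(29*y - 26) + 3*y^2 + 11*y - 20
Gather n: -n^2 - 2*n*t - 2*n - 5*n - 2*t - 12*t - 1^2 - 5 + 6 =-n^2 + n*(-2*t - 7) - 14*t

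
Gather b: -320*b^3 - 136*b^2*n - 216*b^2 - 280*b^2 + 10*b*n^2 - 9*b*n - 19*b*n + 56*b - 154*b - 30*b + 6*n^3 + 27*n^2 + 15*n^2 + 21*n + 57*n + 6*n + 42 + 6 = -320*b^3 + b^2*(-136*n - 496) + b*(10*n^2 - 28*n - 128) + 6*n^3 + 42*n^2 + 84*n + 48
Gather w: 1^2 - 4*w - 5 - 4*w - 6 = -8*w - 10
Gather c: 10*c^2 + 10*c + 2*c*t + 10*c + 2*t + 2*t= 10*c^2 + c*(2*t + 20) + 4*t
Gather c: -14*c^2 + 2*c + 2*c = -14*c^2 + 4*c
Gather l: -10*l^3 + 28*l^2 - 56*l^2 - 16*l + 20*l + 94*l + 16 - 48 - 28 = -10*l^3 - 28*l^2 + 98*l - 60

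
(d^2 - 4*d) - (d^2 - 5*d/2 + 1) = -3*d/2 - 1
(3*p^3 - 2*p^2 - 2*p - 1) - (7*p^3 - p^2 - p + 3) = -4*p^3 - p^2 - p - 4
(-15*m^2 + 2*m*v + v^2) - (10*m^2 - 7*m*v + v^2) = -25*m^2 + 9*m*v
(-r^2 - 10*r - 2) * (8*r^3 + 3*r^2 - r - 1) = -8*r^5 - 83*r^4 - 45*r^3 + 5*r^2 + 12*r + 2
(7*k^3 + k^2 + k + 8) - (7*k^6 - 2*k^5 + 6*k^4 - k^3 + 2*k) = -7*k^6 + 2*k^5 - 6*k^4 + 8*k^3 + k^2 - k + 8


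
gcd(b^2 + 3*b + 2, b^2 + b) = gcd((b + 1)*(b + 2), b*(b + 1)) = b + 1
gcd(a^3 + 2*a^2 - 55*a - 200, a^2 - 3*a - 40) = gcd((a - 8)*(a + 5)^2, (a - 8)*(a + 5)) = a^2 - 3*a - 40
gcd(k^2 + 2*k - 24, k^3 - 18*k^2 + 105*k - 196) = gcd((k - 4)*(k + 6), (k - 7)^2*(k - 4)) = k - 4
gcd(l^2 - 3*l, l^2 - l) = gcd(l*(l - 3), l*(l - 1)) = l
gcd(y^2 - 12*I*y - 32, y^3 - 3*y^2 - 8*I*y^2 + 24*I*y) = y - 8*I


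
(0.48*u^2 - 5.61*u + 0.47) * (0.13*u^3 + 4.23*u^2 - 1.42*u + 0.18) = 0.0624*u^5 + 1.3011*u^4 - 24.3508*u^3 + 10.0407*u^2 - 1.6772*u + 0.0846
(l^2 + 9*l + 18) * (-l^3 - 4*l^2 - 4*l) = -l^5 - 13*l^4 - 58*l^3 - 108*l^2 - 72*l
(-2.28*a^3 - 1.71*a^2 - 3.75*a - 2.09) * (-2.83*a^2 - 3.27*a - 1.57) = 6.4524*a^5 + 12.2949*a^4 + 19.7838*a^3 + 20.8619*a^2 + 12.7218*a + 3.2813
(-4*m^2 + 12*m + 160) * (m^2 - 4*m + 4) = -4*m^4 + 28*m^3 + 96*m^2 - 592*m + 640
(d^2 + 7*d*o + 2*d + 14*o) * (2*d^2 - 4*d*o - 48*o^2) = 2*d^4 + 10*d^3*o + 4*d^3 - 76*d^2*o^2 + 20*d^2*o - 336*d*o^3 - 152*d*o^2 - 672*o^3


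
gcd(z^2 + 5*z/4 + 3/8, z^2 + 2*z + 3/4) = z + 1/2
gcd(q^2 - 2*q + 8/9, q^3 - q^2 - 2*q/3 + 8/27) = q - 4/3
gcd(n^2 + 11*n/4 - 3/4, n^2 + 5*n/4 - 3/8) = n - 1/4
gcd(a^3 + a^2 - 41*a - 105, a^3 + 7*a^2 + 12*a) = a + 3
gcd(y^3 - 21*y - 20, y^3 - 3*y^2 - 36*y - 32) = y^2 + 5*y + 4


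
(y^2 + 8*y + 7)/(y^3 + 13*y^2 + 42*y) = (y + 1)/(y*(y + 6))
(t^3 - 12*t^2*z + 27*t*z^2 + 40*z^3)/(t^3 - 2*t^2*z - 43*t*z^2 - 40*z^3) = (t - 5*z)/(t + 5*z)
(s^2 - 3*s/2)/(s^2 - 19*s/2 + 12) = s/(s - 8)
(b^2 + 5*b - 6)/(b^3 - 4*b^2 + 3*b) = (b + 6)/(b*(b - 3))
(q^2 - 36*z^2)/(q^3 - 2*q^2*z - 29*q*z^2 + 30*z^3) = (-q - 6*z)/(-q^2 - 4*q*z + 5*z^2)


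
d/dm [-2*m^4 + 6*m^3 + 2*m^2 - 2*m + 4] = -8*m^3 + 18*m^2 + 4*m - 2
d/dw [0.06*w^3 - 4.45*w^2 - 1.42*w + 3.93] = 0.18*w^2 - 8.9*w - 1.42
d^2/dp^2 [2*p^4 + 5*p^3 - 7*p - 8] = 6*p*(4*p + 5)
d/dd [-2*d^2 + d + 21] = 1 - 4*d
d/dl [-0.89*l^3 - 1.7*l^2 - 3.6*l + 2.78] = -2.67*l^2 - 3.4*l - 3.6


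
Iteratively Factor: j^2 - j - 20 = (j + 4)*(j - 5)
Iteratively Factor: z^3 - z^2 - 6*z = (z)*(z^2 - z - 6) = z*(z + 2)*(z - 3)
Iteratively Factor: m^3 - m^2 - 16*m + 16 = (m + 4)*(m^2 - 5*m + 4) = (m - 1)*(m + 4)*(m - 4)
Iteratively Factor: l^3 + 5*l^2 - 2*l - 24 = (l + 3)*(l^2 + 2*l - 8) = (l - 2)*(l + 3)*(l + 4)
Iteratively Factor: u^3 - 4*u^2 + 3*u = (u - 1)*(u^2 - 3*u) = (u - 3)*(u - 1)*(u)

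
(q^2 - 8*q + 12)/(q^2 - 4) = (q - 6)/(q + 2)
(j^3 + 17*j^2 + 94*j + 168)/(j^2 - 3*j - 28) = (j^2 + 13*j + 42)/(j - 7)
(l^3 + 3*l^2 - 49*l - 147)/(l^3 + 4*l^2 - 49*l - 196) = (l + 3)/(l + 4)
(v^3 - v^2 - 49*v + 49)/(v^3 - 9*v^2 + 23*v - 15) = (v^2 - 49)/(v^2 - 8*v + 15)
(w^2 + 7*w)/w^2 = (w + 7)/w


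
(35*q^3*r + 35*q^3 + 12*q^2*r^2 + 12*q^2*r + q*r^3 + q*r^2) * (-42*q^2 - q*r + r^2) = -1470*q^5*r - 1470*q^5 - 539*q^4*r^2 - 539*q^4*r - 19*q^3*r^3 - 19*q^3*r^2 + 11*q^2*r^4 + 11*q^2*r^3 + q*r^5 + q*r^4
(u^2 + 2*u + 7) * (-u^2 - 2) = -u^4 - 2*u^3 - 9*u^2 - 4*u - 14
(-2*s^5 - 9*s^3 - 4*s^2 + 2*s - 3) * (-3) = 6*s^5 + 27*s^3 + 12*s^2 - 6*s + 9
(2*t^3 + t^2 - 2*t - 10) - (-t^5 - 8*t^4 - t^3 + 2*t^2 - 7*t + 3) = t^5 + 8*t^4 + 3*t^3 - t^2 + 5*t - 13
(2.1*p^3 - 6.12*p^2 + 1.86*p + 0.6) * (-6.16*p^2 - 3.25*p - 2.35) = -12.936*p^5 + 30.8742*p^4 + 3.4974*p^3 + 4.641*p^2 - 6.321*p - 1.41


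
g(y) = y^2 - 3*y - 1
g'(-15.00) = -33.00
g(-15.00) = 269.00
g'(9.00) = 15.00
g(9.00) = 53.00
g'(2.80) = 2.60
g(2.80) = -1.56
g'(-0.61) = -4.22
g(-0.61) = 1.20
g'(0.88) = -1.24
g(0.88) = -2.87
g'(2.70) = 2.40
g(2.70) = -1.81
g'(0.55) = -1.90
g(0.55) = -2.35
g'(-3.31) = -9.62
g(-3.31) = 19.89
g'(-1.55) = -6.10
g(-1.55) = 6.05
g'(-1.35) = -5.70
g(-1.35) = 4.87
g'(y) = 2*y - 3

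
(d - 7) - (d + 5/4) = -33/4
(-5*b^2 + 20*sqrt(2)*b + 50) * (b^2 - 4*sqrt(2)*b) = -5*b^4 + 40*sqrt(2)*b^3 - 110*b^2 - 200*sqrt(2)*b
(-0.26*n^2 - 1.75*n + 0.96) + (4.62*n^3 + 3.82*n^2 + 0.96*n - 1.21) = 4.62*n^3 + 3.56*n^2 - 0.79*n - 0.25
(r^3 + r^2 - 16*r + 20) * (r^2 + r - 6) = r^5 + 2*r^4 - 21*r^3 - 2*r^2 + 116*r - 120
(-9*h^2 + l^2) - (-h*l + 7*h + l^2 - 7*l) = -9*h^2 + h*l - 7*h + 7*l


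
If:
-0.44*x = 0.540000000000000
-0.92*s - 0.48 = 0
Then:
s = -0.52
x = -1.23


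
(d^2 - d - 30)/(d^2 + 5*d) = (d - 6)/d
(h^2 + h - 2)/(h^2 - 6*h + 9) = (h^2 + h - 2)/(h^2 - 6*h + 9)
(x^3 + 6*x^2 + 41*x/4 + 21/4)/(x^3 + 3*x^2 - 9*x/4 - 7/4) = (2*x^2 + 5*x + 3)/(2*x^2 - x - 1)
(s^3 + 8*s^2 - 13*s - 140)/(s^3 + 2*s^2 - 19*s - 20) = (s + 7)/(s + 1)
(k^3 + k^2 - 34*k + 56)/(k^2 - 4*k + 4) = (k^2 + 3*k - 28)/(k - 2)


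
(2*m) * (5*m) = 10*m^2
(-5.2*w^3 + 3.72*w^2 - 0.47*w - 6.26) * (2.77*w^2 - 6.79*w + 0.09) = -14.404*w^5 + 45.6124*w^4 - 27.0287*w^3 - 13.8141*w^2 + 42.4631*w - 0.5634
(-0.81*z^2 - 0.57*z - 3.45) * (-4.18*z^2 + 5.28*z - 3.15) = 3.3858*z^4 - 1.8942*z^3 + 13.9629*z^2 - 16.4205*z + 10.8675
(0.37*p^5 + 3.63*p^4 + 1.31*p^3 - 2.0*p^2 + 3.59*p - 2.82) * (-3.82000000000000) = -1.4134*p^5 - 13.8666*p^4 - 5.0042*p^3 + 7.64*p^2 - 13.7138*p + 10.7724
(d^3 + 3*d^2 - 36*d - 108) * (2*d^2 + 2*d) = 2*d^5 + 8*d^4 - 66*d^3 - 288*d^2 - 216*d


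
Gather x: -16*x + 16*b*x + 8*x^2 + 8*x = 8*x^2 + x*(16*b - 8)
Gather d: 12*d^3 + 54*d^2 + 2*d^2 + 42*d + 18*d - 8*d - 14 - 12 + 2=12*d^3 + 56*d^2 + 52*d - 24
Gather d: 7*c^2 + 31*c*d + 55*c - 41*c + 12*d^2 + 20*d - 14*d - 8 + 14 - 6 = 7*c^2 + 14*c + 12*d^2 + d*(31*c + 6)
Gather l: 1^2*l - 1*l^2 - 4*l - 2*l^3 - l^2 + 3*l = -2*l^3 - 2*l^2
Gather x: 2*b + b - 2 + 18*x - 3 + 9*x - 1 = 3*b + 27*x - 6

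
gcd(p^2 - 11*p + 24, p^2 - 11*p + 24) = p^2 - 11*p + 24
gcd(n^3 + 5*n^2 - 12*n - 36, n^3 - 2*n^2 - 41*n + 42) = n + 6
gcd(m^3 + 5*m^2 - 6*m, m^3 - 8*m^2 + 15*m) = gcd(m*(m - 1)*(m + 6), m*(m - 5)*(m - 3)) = m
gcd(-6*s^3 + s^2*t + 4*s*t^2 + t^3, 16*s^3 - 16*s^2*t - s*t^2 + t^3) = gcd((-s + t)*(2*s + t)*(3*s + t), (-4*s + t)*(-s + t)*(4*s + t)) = s - t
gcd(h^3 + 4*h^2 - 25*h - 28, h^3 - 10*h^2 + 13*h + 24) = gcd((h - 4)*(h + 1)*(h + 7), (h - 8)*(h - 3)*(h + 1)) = h + 1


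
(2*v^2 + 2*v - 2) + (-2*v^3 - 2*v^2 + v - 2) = -2*v^3 + 3*v - 4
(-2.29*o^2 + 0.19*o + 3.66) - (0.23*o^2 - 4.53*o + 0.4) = -2.52*o^2 + 4.72*o + 3.26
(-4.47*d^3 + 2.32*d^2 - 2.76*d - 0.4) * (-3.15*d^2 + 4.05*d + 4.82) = 14.0805*d^5 - 25.4115*d^4 - 3.4554*d^3 + 1.2644*d^2 - 14.9232*d - 1.928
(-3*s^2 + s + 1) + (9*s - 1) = -3*s^2 + 10*s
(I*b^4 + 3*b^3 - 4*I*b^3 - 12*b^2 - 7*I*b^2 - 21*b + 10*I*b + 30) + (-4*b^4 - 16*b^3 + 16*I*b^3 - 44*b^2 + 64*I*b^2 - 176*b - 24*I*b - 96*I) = -4*b^4 + I*b^4 - 13*b^3 + 12*I*b^3 - 56*b^2 + 57*I*b^2 - 197*b - 14*I*b + 30 - 96*I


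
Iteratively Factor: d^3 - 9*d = (d)*(d^2 - 9) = d*(d - 3)*(d + 3)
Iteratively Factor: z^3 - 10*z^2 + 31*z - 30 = (z - 2)*(z^2 - 8*z + 15) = (z - 5)*(z - 2)*(z - 3)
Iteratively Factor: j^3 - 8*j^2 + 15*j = (j)*(j^2 - 8*j + 15) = j*(j - 3)*(j - 5)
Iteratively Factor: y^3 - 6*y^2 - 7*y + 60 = (y - 4)*(y^2 - 2*y - 15) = (y - 5)*(y - 4)*(y + 3)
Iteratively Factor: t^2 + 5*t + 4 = (t + 1)*(t + 4)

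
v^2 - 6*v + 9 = (v - 3)^2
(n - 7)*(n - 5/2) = n^2 - 19*n/2 + 35/2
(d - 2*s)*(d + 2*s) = d^2 - 4*s^2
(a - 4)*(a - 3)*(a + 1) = a^3 - 6*a^2 + 5*a + 12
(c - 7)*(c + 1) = c^2 - 6*c - 7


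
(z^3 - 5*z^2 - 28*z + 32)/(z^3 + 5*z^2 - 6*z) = (z^2 - 4*z - 32)/(z*(z + 6))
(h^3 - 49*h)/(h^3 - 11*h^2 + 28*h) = (h + 7)/(h - 4)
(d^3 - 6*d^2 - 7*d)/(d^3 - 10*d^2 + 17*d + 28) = d/(d - 4)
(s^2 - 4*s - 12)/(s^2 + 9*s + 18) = (s^2 - 4*s - 12)/(s^2 + 9*s + 18)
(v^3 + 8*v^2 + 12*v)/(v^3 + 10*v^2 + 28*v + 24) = v/(v + 2)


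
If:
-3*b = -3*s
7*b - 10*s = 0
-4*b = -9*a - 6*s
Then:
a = 0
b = 0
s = 0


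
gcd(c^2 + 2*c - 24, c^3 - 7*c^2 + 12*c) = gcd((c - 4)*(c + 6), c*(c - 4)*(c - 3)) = c - 4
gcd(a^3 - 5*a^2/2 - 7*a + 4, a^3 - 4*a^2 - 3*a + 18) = a + 2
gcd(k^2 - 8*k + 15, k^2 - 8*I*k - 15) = 1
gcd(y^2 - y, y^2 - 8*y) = y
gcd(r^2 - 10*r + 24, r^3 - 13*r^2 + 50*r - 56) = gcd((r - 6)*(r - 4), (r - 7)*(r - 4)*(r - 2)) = r - 4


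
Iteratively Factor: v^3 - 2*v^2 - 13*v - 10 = (v - 5)*(v^2 + 3*v + 2) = (v - 5)*(v + 2)*(v + 1)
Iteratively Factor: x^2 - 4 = (x + 2)*(x - 2)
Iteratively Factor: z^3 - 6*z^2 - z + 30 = (z - 3)*(z^2 - 3*z - 10) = (z - 5)*(z - 3)*(z + 2)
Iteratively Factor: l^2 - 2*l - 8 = (l + 2)*(l - 4)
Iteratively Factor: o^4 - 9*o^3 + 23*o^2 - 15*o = (o)*(o^3 - 9*o^2 + 23*o - 15) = o*(o - 5)*(o^2 - 4*o + 3) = o*(o - 5)*(o - 3)*(o - 1)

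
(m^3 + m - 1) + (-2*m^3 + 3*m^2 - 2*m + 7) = -m^3 + 3*m^2 - m + 6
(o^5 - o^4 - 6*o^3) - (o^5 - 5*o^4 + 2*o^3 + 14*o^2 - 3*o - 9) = 4*o^4 - 8*o^3 - 14*o^2 + 3*o + 9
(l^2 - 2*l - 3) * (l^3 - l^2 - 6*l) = l^5 - 3*l^4 - 7*l^3 + 15*l^2 + 18*l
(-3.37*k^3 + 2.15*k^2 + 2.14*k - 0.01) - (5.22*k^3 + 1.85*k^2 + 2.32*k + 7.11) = -8.59*k^3 + 0.3*k^2 - 0.18*k - 7.12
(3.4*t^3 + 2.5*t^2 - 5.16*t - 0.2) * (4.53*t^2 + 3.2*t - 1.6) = 15.402*t^5 + 22.205*t^4 - 20.8148*t^3 - 21.418*t^2 + 7.616*t + 0.32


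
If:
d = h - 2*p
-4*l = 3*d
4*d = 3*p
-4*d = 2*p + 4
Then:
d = -3/5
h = -11/5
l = 9/20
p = -4/5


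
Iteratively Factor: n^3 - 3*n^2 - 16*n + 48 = (n - 4)*(n^2 + n - 12) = (n - 4)*(n + 4)*(n - 3)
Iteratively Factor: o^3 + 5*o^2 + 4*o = (o + 1)*(o^2 + 4*o) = o*(o + 1)*(o + 4)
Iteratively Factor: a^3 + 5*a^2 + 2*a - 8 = (a + 2)*(a^2 + 3*a - 4) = (a + 2)*(a + 4)*(a - 1)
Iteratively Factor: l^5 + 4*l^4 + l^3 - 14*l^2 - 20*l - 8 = (l + 2)*(l^4 + 2*l^3 - 3*l^2 - 8*l - 4) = (l + 1)*(l + 2)*(l^3 + l^2 - 4*l - 4) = (l - 2)*(l + 1)*(l + 2)*(l^2 + 3*l + 2) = (l - 2)*(l + 1)*(l + 2)^2*(l + 1)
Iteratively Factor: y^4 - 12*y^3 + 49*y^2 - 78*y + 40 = (y - 5)*(y^3 - 7*y^2 + 14*y - 8) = (y - 5)*(y - 2)*(y^2 - 5*y + 4) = (y - 5)*(y - 2)*(y - 1)*(y - 4)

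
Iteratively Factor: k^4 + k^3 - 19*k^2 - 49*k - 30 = (k + 1)*(k^3 - 19*k - 30) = (k - 5)*(k + 1)*(k^2 + 5*k + 6) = (k - 5)*(k + 1)*(k + 2)*(k + 3)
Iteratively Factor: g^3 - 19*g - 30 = (g + 3)*(g^2 - 3*g - 10) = (g - 5)*(g + 3)*(g + 2)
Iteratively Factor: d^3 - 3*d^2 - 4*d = (d + 1)*(d^2 - 4*d) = (d - 4)*(d + 1)*(d)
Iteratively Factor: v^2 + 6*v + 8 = (v + 4)*(v + 2)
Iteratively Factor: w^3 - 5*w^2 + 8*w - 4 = (w - 1)*(w^2 - 4*w + 4) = (w - 2)*(w - 1)*(w - 2)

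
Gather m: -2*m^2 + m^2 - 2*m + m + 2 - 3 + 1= -m^2 - m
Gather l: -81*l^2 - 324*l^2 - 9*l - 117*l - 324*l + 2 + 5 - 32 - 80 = -405*l^2 - 450*l - 105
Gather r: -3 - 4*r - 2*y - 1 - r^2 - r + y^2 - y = -r^2 - 5*r + y^2 - 3*y - 4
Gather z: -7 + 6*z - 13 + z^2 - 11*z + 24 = z^2 - 5*z + 4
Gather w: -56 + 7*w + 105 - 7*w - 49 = 0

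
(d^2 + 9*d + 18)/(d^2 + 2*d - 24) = (d + 3)/(d - 4)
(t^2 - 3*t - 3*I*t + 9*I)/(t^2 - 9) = (t - 3*I)/(t + 3)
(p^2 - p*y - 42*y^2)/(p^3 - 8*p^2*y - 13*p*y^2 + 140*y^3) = (-p - 6*y)/(-p^2 + p*y + 20*y^2)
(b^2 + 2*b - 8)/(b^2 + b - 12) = (b - 2)/(b - 3)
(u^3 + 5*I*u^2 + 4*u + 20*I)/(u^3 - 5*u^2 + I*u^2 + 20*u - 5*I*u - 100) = (u^2 + 4)/(u^2 - u*(5 + 4*I) + 20*I)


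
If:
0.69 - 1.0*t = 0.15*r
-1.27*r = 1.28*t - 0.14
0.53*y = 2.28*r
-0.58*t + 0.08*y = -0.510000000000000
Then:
No Solution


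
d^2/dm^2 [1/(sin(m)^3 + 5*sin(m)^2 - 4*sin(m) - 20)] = (-9*sin(m)^6 - 55*sin(m)^5 - 80*sin(m)^4 - 40*sin(m)^3 - 290*sin(m)^2 + 80*sin(m) + 232)/(sin(m)^3 + 5*sin(m)^2 - 4*sin(m) - 20)^3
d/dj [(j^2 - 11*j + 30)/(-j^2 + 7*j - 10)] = -4/(j^2 - 4*j + 4)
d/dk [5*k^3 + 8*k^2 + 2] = k*(15*k + 16)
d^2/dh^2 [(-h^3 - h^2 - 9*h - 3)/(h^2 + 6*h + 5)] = 4*(-17*h^3 - 42*h^2 + 3*h + 76)/(h^6 + 18*h^5 + 123*h^4 + 396*h^3 + 615*h^2 + 450*h + 125)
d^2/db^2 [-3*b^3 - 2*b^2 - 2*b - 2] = -18*b - 4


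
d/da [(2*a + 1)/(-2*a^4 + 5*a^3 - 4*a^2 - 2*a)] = (12*a^4 - 12*a^3 - 7*a^2 + 8*a + 2)/(a^2*(4*a^6 - 20*a^5 + 41*a^4 - 32*a^3 - 4*a^2 + 16*a + 4))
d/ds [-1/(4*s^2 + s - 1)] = (8*s + 1)/(4*s^2 + s - 1)^2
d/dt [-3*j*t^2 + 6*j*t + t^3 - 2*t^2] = -6*j*t + 6*j + 3*t^2 - 4*t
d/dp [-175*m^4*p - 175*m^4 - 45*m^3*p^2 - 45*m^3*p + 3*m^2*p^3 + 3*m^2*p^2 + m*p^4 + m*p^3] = m*(-175*m^3 - 90*m^2*p - 45*m^2 + 9*m*p^2 + 6*m*p + 4*p^3 + 3*p^2)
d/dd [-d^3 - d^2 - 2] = d*(-3*d - 2)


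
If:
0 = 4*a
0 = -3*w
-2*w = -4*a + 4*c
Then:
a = 0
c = 0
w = 0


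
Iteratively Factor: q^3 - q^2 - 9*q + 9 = (q + 3)*(q^2 - 4*q + 3) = (q - 3)*(q + 3)*(q - 1)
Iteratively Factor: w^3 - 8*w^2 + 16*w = (w - 4)*(w^2 - 4*w) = w*(w - 4)*(w - 4)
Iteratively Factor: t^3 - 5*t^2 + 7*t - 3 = (t - 1)*(t^2 - 4*t + 3) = (t - 3)*(t - 1)*(t - 1)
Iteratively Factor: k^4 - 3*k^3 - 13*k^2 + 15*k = (k)*(k^3 - 3*k^2 - 13*k + 15) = k*(k - 5)*(k^2 + 2*k - 3) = k*(k - 5)*(k - 1)*(k + 3)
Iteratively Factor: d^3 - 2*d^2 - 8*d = (d - 4)*(d^2 + 2*d) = (d - 4)*(d + 2)*(d)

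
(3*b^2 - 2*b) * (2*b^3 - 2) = 6*b^5 - 4*b^4 - 6*b^2 + 4*b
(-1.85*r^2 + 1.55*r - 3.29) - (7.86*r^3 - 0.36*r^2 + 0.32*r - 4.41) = -7.86*r^3 - 1.49*r^2 + 1.23*r + 1.12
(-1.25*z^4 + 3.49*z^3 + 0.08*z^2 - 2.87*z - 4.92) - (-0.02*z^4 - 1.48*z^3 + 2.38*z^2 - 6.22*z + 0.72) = -1.23*z^4 + 4.97*z^3 - 2.3*z^2 + 3.35*z - 5.64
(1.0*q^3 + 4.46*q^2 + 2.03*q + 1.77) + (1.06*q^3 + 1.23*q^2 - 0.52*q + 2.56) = 2.06*q^3 + 5.69*q^2 + 1.51*q + 4.33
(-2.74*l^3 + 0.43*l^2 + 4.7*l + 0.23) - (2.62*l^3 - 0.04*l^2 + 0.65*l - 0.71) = -5.36*l^3 + 0.47*l^2 + 4.05*l + 0.94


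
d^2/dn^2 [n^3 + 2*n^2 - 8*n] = 6*n + 4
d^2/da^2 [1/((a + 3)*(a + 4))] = 2*((a + 3)^2 + (a + 3)*(a + 4) + (a + 4)^2)/((a + 3)^3*(a + 4)^3)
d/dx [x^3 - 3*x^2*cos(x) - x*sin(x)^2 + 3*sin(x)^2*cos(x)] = 3*x^2*sin(x) + 3*x^2 - x*sin(2*x) - 6*x*cos(x) - 3*sin(x)/4 + 9*sin(3*x)/4 + cos(2*x)/2 - 1/2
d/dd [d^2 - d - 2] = 2*d - 1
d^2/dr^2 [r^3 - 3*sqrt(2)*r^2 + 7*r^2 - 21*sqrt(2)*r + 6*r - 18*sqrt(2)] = 6*r - 6*sqrt(2) + 14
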